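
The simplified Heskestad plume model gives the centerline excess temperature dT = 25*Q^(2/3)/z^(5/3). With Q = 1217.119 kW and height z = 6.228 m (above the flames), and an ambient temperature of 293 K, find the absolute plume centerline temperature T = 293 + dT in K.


Q^(2/3) = 114.00
z^(5/3) = 21.082
dT = 25 * 114.00 / 21.082 = 135.18 K
T = 293 + 135.18 = 428.18 K

428.18 K


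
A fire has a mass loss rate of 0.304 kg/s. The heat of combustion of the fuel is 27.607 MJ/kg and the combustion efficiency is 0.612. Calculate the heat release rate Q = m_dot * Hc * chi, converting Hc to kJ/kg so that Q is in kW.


Hc = 27.607 MJ/kg = 27.607 * 1000 kJ/kg = 27607 kJ/kg
Q = 0.304 kg/s * 27607 kJ/kg * 0.612 = 5136.2 kW

5136.2 kW


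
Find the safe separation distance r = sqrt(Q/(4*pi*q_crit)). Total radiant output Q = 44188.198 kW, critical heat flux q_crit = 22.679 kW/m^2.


4*pi*q_crit = 284.99
Q/(4*pi*q_crit) = 155.05
r = sqrt(155.05) = 12.452 m

12.452 m


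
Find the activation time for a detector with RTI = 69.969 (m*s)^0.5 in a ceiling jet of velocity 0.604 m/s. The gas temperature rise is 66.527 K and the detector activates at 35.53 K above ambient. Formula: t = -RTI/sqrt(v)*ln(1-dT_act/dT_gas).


dT_act/dT_gas = 0.53407
ln(1 - 0.53407) = -0.76372
t = -69.969 / sqrt(0.604) * -0.76372 = 68.757 s

68.757 s


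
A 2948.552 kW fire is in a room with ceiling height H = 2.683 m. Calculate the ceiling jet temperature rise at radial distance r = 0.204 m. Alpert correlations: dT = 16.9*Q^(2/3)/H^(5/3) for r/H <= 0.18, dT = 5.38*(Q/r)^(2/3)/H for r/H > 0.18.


r/H = 0.204 / 2.683 = 0.076034
r/H <= 0.18, so dT = 16.9*Q^(2/3)/H^(5/3)
Q^(2/3) = 205.62
H^(5/3) = 5.1805
dT = 16.9 * 205.62 / 5.1805 = 670.80 K

670.80 K


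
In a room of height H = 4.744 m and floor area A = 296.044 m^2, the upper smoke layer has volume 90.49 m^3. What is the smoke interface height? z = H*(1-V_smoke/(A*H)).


V/(A*H) = 0.064432
1 - 0.064432 = 0.93557
z = 4.744 * 0.93557 = 4.4383 m

4.4383 m


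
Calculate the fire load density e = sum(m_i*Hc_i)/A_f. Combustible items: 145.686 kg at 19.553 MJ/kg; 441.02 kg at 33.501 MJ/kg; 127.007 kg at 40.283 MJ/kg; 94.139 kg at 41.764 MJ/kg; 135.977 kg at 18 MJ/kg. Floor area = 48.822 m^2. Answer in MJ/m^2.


Total energy = 145.686*19.553 + 441.02*33.501 + 127.007*40.283 + 94.139*41.764 + 135.977*18
= 2848.598 + 14774.61 + 5116.223 + 3931.621 + 2447.586
= 29118.64 MJ
e = 29118.64 / 48.822 = 596.42 MJ/m^2

596.42 MJ/m^2


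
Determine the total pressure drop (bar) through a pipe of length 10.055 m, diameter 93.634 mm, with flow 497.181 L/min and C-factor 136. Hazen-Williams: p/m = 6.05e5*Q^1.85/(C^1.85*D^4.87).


Q^1.85 = 97398
C^1.85 = 8852.1
D^4.87 = 3.9892e+09
p/m = 0.0016687 bar/m
p_total = 0.0016687 * 10.055 = 0.016779 bar

0.016779 bar


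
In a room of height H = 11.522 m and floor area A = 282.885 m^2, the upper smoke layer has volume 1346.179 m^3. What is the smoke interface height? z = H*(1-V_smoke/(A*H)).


V/(A*H) = 0.41301
1 - 0.41301 = 0.58699
z = 11.522 * 0.58699 = 6.7632 m

6.7632 m


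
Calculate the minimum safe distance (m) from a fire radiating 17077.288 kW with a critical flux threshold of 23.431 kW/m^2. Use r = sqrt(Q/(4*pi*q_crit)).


4*pi*q_crit = 294.44
Q/(4*pi*q_crit) = 57.999
r = sqrt(57.999) = 7.6157 m

7.6157 m


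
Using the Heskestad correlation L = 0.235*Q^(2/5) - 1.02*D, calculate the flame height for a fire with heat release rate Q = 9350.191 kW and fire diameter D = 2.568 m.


Q^(2/5) = 38.755
0.235 * Q^(2/5) = 9.1074
1.02 * D = 2.6194
L = 6.4881 m

6.4881 m


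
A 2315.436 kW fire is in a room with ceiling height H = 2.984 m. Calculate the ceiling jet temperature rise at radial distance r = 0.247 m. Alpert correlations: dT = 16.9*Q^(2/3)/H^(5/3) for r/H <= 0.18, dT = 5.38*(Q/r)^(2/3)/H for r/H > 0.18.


r/H = 0.247 / 2.984 = 0.082775
r/H <= 0.18, so dT = 16.9*Q^(2/3)/H^(5/3)
Q^(2/3) = 175.02
H^(5/3) = 6.1849
dT = 16.9 * 175.02 / 6.1849 = 478.24 K

478.24 K


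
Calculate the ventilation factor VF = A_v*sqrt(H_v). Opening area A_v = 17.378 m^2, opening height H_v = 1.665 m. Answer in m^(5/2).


sqrt(H_v) = 1.2903
VF = 17.378 * 1.2903 = 22.424 m^(5/2)

22.424 m^(5/2)


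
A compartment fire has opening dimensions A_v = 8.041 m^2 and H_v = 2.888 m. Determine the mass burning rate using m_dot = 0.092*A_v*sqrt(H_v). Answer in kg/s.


sqrt(H_v) = 1.6994
m_dot = 0.092 * 8.041 * 1.6994 = 1.2572 kg/s

1.2572 kg/s


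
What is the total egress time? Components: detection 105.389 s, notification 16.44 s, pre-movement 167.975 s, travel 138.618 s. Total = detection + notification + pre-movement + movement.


Total = 105.389 + 16.44 + 167.975 + 138.618 = 428.422 s

428.422 s


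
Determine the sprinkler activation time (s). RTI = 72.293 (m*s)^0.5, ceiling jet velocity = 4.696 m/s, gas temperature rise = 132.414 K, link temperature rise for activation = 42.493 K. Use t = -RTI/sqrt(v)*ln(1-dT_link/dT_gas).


dT_link/dT_gas = 0.32091
ln(1 - 0.32091) = -0.38700
t = -72.293 / sqrt(4.696) * -0.38700 = 12.911 s

12.911 s


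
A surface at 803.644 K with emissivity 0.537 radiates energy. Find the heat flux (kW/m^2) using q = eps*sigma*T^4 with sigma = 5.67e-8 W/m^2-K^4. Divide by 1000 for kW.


T^4 = 4.1711e+11
q = 0.537 * 5.67e-8 * 4.1711e+11 / 1000 = 12.700 kW/m^2

12.700 kW/m^2


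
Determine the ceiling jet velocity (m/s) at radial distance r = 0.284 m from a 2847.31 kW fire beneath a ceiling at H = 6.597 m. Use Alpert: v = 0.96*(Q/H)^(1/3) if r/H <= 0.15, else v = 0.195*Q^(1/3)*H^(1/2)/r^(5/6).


r/H = 0.284 / 6.597 = 0.043050
r/H <= 0.15, so v = 0.96*(Q/H)^(1/3)
Q/H = 431.61
(Q/H)^(1/3) = 7.5572
v = 0.96 * 7.5572 = 7.2549 m/s

7.2549 m/s


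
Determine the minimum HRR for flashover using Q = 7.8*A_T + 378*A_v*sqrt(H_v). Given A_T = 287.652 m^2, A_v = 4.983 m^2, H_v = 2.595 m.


7.8*A_T = 2243.7
sqrt(H_v) = 1.6109
378*A_v*sqrt(H_v) = 3034.3
Q = 2243.7 + 3034.3 = 5277.9 kW

5277.9 kW


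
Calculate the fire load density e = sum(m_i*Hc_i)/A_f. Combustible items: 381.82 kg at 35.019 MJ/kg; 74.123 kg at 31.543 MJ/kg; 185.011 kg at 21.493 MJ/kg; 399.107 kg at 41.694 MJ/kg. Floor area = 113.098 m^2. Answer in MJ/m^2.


Total energy = 381.82*35.019 + 74.123*31.543 + 185.011*21.493 + 399.107*41.694
= 13370.95 + 2338.062 + 3976.441 + 16640.37
= 36325.83 MJ
e = 36325.83 / 113.098 = 321.19 MJ/m^2

321.19 MJ/m^2


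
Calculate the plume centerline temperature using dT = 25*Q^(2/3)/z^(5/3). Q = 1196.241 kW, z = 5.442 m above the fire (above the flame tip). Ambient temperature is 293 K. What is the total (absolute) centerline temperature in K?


Q^(2/3) = 112.69
z^(5/3) = 16.837
dT = 25 * 112.69 / 16.837 = 167.32 K
T = 293 + 167.32 = 460.32 K

460.32 K


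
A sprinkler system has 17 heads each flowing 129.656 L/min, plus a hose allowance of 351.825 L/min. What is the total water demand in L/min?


Sprinkler demand = 17 * 129.656 = 2204.152 L/min
Total = 2204.152 + 351.825 = 2555.977 L/min

2555.977 L/min


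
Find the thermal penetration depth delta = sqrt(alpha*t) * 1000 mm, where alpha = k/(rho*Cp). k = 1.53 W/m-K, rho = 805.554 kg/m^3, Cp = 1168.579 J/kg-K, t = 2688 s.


alpha = 1.53 / (805.554 * 1168.579) = 1.6253e-06 m^2/s
alpha * t = 0.0043689
delta = sqrt(0.0043689) * 1000 = 66.097 mm

66.097 mm


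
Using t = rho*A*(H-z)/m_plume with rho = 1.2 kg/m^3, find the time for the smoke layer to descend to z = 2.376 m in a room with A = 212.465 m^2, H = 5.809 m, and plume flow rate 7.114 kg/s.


H - z = 3.433 m
t = 1.2 * 212.465 * 3.433 / 7.114 = 123.03 s

123.03 s


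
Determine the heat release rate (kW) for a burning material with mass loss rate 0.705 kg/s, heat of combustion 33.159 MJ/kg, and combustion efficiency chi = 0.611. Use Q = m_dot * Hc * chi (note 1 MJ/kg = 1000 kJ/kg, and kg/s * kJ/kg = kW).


Hc = 33.159 MJ/kg = 33.159 * 1000 kJ/kg = 33159 kJ/kg
Q = 0.705 kg/s * 33159 kJ/kg * 0.611 = 14283 kW

14283 kW


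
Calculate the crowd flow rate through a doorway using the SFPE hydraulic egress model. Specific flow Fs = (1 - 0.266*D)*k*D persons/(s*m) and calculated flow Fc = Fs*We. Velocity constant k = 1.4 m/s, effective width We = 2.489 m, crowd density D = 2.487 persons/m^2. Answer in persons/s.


1 - 0.266*D = 1 - 0.266*2.487 = 0.33846
Fs = 0.33846 * 1.4 * 2.487 = 1.1784 persons/(s*m)
Fc = 1.1784 * 2.489 = 2.9331 persons/s

2.9331 persons/s


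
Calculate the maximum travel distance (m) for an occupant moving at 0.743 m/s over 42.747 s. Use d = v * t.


d = 0.743 * 42.747 = 31.761 m

31.761 m


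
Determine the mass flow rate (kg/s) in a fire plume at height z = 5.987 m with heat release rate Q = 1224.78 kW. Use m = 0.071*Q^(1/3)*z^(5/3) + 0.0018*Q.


Q^(1/3) = 10.699
z^(5/3) = 19.740
First term = 0.071 * 10.699 * 19.740 = 14.995
Second term = 0.0018 * 1224.78 = 2.2046
m = 17.200 kg/s

17.200 kg/s


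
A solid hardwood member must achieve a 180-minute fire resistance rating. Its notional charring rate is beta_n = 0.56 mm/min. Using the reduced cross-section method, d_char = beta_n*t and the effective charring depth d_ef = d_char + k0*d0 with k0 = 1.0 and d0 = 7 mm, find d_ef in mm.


d_char = 0.56 * 180 = 100.8 mm
d_ef = 100.8 + 1.0*7 = 107.8 mm

107.8 mm


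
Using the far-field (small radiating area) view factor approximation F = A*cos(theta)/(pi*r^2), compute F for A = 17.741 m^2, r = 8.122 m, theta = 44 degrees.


cos(44 deg) = 0.71934
pi*r^2 = 207.24
F = 17.741 * 0.71934 / 207.24 = 0.061580

0.061580


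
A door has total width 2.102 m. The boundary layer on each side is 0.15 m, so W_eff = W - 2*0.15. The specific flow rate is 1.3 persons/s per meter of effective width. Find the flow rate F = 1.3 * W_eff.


W_eff = 2.102 - 0.30 = 1.802 m
F = 1.3 * 1.802 = 2.3426 persons/s

2.3426 persons/s


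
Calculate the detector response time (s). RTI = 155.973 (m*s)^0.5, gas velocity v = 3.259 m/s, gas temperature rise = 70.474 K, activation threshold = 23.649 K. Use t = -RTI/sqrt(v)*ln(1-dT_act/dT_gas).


dT_act/dT_gas = 0.33557
ln(1 - 0.33557) = -0.40883
t = -155.973 / sqrt(3.259) * -0.40883 = 35.322 s

35.322 s


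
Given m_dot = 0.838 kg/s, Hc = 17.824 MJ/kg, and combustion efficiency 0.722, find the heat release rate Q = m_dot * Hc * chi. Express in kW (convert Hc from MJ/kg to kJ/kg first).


Hc = 17.824 MJ/kg = 17.824 * 1000 kJ/kg = 17824 kJ/kg
Q = 0.838 kg/s * 17824 kJ/kg * 0.722 = 10784 kW

10784 kW


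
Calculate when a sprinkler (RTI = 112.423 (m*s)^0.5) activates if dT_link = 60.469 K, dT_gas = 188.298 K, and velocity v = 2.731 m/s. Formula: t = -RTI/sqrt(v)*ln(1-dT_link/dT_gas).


dT_link/dT_gas = 0.32113
ln(1 - 0.32113) = -0.38733
t = -112.423 / sqrt(2.731) * -0.38733 = 26.350 s

26.350 s


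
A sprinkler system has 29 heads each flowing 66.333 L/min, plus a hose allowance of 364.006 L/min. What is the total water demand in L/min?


Sprinkler demand = 29 * 66.333 = 1923.657 L/min
Total = 1923.657 + 364.006 = 2287.663 L/min

2287.663 L/min


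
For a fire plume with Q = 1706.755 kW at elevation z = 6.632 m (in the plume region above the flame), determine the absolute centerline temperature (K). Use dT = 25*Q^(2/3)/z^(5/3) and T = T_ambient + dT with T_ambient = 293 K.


Q^(2/3) = 142.82
z^(5/3) = 23.410
dT = 25 * 142.82 / 23.410 = 152.52 K
T = 293 + 152.52 = 445.52 K

445.52 K


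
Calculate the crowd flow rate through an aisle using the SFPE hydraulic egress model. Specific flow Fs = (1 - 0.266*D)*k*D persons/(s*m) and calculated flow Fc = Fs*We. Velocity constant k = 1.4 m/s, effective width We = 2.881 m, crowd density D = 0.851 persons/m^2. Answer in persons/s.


1 - 0.266*D = 1 - 0.266*0.851 = 0.77363
Fs = 0.77363 * 1.4 * 0.851 = 0.92171 persons/(s*m)
Fc = 0.92171 * 2.881 = 2.6554 persons/s

2.6554 persons/s


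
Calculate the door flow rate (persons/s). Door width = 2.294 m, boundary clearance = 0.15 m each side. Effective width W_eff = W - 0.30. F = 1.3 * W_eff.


W_eff = 2.294 - 0.30 = 1.994 m
F = 1.3 * 1.994 = 2.5922 persons/s

2.5922 persons/s


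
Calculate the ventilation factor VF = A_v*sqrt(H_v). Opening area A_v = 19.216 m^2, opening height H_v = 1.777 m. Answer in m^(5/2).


sqrt(H_v) = 1.3330
VF = 19.216 * 1.3330 = 25.616 m^(5/2)

25.616 m^(5/2)


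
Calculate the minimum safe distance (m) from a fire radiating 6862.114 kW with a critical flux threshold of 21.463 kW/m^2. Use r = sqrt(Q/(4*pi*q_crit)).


4*pi*q_crit = 269.71
Q/(4*pi*q_crit) = 25.442
r = sqrt(25.442) = 5.0440 m

5.0440 m


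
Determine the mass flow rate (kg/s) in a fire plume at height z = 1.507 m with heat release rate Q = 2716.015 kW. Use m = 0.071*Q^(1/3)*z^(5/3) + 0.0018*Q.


Q^(1/3) = 13.952
z^(5/3) = 1.9809
First term = 0.071 * 13.952 * 1.9809 = 1.9623
Second term = 0.0018 * 2716.015 = 4.8888
m = 6.8511 kg/s

6.8511 kg/s


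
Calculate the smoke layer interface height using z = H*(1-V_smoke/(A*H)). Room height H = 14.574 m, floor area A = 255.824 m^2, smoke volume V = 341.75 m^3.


V/(A*H) = 0.091662
1 - 0.091662 = 0.90834
z = 14.574 * 0.90834 = 13.238 m

13.238 m


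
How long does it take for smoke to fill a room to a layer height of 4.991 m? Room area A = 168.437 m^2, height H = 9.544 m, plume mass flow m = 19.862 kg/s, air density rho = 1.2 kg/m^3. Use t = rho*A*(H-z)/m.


H - z = 4.553 m
t = 1.2 * 168.437 * 4.553 / 19.862 = 46.333 s

46.333 s


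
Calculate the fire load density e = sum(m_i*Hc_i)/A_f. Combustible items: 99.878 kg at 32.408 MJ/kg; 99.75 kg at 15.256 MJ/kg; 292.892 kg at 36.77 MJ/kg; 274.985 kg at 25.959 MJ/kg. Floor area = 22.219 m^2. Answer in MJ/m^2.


Total energy = 99.878*32.408 + 99.75*15.256 + 292.892*36.77 + 274.985*25.959
= 3236.846 + 1521.786 + 10769.64 + 7138.336
= 22666.61 MJ
e = 22666.61 / 22.219 = 1020.1 MJ/m^2

1020.1 MJ/m^2


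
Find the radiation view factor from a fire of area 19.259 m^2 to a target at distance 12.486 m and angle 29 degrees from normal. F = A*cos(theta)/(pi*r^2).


cos(29 deg) = 0.87462
pi*r^2 = 489.77
F = 19.259 * 0.87462 / 489.77 = 0.034392

0.034392


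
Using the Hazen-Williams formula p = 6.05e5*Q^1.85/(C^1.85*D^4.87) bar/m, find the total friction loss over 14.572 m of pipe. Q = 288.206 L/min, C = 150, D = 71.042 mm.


Q^1.85 = 35518
C^1.85 = 10611
D^4.87 = 1.0396e+09
p/m = 0.0019479 bar/m
p_total = 0.0019479 * 14.572 = 0.028384 bar

0.028384 bar


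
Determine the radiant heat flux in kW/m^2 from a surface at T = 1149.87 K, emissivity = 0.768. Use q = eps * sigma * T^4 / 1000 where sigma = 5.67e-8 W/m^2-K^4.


T^4 = 1.7482e+12
q = 0.768 * 5.67e-8 * 1.7482e+12 / 1000 = 76.127 kW/m^2

76.127 kW/m^2


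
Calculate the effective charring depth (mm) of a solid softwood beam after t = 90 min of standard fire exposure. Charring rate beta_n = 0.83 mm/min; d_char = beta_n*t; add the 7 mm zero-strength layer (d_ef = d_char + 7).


d_char = 0.83 * 90 = 74.7 mm
d_ef = 74.7 + 1.0*7 = 81.7 mm

81.7 mm


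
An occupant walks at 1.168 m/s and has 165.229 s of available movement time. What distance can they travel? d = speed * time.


d = 1.168 * 165.229 = 192.99 m

192.99 m


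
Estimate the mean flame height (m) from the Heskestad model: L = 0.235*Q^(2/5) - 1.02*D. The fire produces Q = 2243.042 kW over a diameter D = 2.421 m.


Q^(2/5) = 21.894
0.235 * Q^(2/5) = 5.1452
1.02 * D = 2.4694
L = 2.6758 m

2.6758 m


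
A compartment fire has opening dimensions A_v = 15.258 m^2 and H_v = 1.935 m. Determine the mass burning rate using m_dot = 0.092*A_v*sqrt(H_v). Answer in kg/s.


sqrt(H_v) = 1.3910
m_dot = 0.092 * 15.258 * 1.3910 = 1.9527 kg/s

1.9527 kg/s


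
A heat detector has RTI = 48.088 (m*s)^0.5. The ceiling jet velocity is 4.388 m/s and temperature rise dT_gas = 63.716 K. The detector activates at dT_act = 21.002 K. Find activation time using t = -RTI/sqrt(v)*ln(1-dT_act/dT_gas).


dT_act/dT_gas = 0.32962
ln(1 - 0.32962) = -0.39991
t = -48.088 / sqrt(4.388) * -0.39991 = 9.1805 s

9.1805 s


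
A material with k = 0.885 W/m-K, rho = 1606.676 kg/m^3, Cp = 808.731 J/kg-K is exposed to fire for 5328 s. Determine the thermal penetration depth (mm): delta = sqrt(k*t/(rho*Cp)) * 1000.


alpha = 0.885 / (1606.676 * 808.731) = 6.8110e-07 m^2/s
alpha * t = 0.0036289
delta = sqrt(0.0036289) * 1000 = 60.240 mm

60.240 mm


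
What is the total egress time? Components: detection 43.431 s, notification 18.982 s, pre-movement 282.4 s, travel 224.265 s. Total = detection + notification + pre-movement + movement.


Total = 43.431 + 18.982 + 282.4 + 224.265 = 569.078 s

569.078 s


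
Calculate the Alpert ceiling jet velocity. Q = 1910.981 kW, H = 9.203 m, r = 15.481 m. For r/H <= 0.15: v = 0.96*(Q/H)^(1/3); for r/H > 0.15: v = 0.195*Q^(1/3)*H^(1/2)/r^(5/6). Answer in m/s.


r/H = 15.481 / 9.203 = 1.6822
r/H > 0.15, so v = 0.195*Q^(1/3)*H^(1/2)/r^(5/6)
Q^(1/3) = 12.409
H^(1/2) = 3.0336
r^(5/6) = 9.8062
v = 0.195 * 12.409 * 3.0336 / 9.8062 = 0.74860 m/s

0.74860 m/s


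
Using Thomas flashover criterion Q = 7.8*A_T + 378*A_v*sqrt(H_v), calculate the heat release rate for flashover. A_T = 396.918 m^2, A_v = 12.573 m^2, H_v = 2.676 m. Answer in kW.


7.8*A_T = 3096.0
sqrt(H_v) = 1.6358
378*A_v*sqrt(H_v) = 7774.5
Q = 3096.0 + 7774.5 = 10870 kW

10870 kW


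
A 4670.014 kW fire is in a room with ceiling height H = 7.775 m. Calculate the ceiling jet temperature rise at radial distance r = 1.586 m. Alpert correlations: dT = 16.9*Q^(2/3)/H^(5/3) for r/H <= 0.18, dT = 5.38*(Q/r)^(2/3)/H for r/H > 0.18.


r/H = 1.586 / 7.775 = 0.20399
r/H > 0.18, so dT = 5.38*(Q/r)^(2/3)/H
Q/r = 2944.5
(Q/r)^(2/3) = 205.44
dT = 5.38 * 205.44 / 7.775 = 142.15 K

142.15 K


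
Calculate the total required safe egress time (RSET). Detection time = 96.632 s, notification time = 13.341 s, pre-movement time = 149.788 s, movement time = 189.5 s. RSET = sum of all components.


Total = 96.632 + 13.341 + 149.788 + 189.5 = 449.261 s

449.261 s


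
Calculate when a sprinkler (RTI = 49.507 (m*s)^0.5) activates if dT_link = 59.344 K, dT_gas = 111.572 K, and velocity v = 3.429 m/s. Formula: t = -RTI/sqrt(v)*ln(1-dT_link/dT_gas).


dT_link/dT_gas = 0.53189
ln(1 - 0.53189) = -0.75905
t = -49.507 / sqrt(3.429) * -0.75905 = 20.293 s

20.293 s


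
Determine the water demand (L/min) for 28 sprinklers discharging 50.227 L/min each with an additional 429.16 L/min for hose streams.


Sprinkler demand = 28 * 50.227 = 1406.356 L/min
Total = 1406.356 + 429.16 = 1835.516 L/min

1835.516 L/min


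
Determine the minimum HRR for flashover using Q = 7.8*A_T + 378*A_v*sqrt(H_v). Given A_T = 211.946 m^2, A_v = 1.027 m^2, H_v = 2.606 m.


7.8*A_T = 1653.2
sqrt(H_v) = 1.6143
378*A_v*sqrt(H_v) = 626.69
Q = 1653.2 + 626.69 = 2279.9 kW

2279.9 kW


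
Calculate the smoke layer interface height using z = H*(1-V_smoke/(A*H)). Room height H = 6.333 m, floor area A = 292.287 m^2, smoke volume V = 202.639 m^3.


V/(A*H) = 0.10947
1 - 0.10947 = 0.89053
z = 6.333 * 0.89053 = 5.6397 m

5.6397 m


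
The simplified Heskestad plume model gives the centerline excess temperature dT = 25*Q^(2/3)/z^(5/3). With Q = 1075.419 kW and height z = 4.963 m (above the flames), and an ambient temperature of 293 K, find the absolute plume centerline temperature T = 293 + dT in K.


Q^(2/3) = 104.97
z^(5/3) = 14.440
dT = 25 * 104.97 / 14.440 = 181.73 K
T = 293 + 181.73 = 474.73 K

474.73 K


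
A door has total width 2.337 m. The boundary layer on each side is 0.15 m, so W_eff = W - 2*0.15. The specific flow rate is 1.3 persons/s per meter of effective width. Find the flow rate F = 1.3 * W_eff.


W_eff = 2.337 - 0.30 = 2.037 m
F = 1.3 * 2.037 = 2.6481 persons/s

2.6481 persons/s


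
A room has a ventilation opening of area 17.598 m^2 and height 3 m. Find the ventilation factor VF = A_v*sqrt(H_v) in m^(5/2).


sqrt(H_v) = 1.7321
VF = 17.598 * 1.7321 = 30.481 m^(5/2)

30.481 m^(5/2)


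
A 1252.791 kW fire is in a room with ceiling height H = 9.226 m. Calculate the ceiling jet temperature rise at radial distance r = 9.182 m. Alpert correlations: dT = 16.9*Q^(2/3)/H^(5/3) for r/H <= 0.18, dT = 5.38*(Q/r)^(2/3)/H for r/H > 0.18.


r/H = 9.182 / 9.226 = 0.99523
r/H > 0.18, so dT = 5.38*(Q/r)^(2/3)/H
Q/r = 136.44
(Q/r)^(2/3) = 26.503
dT = 5.38 * 26.503 / 9.226 = 15.455 K

15.455 K


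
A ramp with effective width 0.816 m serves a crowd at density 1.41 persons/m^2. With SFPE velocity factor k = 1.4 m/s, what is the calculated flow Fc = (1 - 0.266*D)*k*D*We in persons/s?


1 - 0.266*D = 1 - 0.266*1.41 = 0.62494
Fs = 0.62494 * 1.4 * 1.41 = 1.2336 persons/(s*m)
Fc = 1.2336 * 0.816 = 1.0066 persons/s

1.0066 persons/s


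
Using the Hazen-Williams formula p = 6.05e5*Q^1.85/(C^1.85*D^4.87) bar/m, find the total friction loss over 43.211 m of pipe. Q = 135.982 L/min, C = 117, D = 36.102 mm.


Q^1.85 = 8849.9
C^1.85 = 6701.1
D^4.87 = 3.8475e+07
p/m = 0.020767 bar/m
p_total = 0.020767 * 43.211 = 0.89737 bar

0.89737 bar


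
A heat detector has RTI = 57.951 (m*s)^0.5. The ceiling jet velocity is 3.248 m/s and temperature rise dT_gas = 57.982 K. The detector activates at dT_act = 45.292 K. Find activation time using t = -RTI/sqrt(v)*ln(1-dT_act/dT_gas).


dT_act/dT_gas = 0.78114
ln(1 - 0.78114) = -1.5193
t = -57.951 / sqrt(3.248) * -1.5193 = 48.854 s

48.854 s


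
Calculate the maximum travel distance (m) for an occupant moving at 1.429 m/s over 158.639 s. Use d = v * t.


d = 1.429 * 158.639 = 226.70 m

226.70 m


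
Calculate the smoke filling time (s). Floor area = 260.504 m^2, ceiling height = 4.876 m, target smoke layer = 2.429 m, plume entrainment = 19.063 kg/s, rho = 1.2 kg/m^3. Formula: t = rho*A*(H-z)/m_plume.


H - z = 2.447 m
t = 1.2 * 260.504 * 2.447 / 19.063 = 40.127 s

40.127 s


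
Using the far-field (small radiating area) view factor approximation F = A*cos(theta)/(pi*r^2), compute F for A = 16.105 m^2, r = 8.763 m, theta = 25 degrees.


cos(25 deg) = 0.90631
pi*r^2 = 241.24
F = 16.105 * 0.90631 / 241.24 = 0.060504

0.060504


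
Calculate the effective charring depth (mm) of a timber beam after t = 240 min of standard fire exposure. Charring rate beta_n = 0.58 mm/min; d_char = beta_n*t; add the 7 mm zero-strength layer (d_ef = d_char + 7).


d_char = 0.58 * 240 = 139.2 mm
d_ef = 139.2 + 1.0*7 = 146.2 mm

146.2 mm


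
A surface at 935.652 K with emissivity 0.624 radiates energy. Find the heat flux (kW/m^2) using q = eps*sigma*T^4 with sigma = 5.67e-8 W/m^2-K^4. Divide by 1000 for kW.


T^4 = 7.6640e+11
q = 0.624 * 5.67e-8 * 7.6640e+11 / 1000 = 27.116 kW/m^2

27.116 kW/m^2


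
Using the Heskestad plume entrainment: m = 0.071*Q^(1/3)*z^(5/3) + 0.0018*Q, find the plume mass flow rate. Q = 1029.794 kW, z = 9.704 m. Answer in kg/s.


Q^(1/3) = 10.098
z^(5/3) = 44.149
First term = 0.071 * 10.098 * 44.149 = 31.654
Second term = 0.0018 * 1029.794 = 1.8536
m = 33.507 kg/s

33.507 kg/s


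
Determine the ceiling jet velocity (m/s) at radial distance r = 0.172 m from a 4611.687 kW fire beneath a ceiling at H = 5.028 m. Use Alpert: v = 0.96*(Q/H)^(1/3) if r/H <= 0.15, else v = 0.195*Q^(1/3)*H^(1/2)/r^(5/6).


r/H = 0.172 / 5.028 = 0.034208
r/H <= 0.15, so v = 0.96*(Q/H)^(1/3)
Q/H = 917.20
(Q/H)^(1/3) = 9.7160
v = 0.96 * 9.7160 = 9.3274 m/s

9.3274 m/s


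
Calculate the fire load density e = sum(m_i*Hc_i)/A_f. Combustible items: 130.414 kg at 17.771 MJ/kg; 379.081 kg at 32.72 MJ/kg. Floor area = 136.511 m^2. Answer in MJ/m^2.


Total energy = 130.414*17.771 + 379.081*32.72
= 2317.587 + 12403.53
= 14721.12 MJ
e = 14721.12 / 136.511 = 107.84 MJ/m^2

107.84 MJ/m^2


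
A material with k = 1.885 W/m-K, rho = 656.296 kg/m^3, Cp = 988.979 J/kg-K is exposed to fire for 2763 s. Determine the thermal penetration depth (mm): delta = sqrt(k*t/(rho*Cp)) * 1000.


alpha = 1.885 / (656.296 * 988.979) = 2.9042e-06 m^2/s
alpha * t = 0.0080243
delta = sqrt(0.0080243) * 1000 = 89.578 mm

89.578 mm


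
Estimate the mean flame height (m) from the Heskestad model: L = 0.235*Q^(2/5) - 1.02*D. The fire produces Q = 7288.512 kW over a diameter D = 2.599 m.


Q^(2/5) = 35.080
0.235 * Q^(2/5) = 8.2437
1.02 * D = 2.6510
L = 5.5927 m

5.5927 m


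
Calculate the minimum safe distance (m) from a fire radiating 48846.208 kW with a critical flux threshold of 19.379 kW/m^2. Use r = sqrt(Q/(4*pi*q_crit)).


4*pi*q_crit = 243.52
Q/(4*pi*q_crit) = 200.58
r = sqrt(200.58) = 14.163 m

14.163 m


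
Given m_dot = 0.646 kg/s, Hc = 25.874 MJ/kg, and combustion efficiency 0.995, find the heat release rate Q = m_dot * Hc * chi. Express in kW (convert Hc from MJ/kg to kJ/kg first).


Hc = 25.874 MJ/kg = 25.874 * 1000 kJ/kg = 25874 kJ/kg
Q = 0.646 kg/s * 25874 kJ/kg * 0.995 = 16631 kW

16631 kW


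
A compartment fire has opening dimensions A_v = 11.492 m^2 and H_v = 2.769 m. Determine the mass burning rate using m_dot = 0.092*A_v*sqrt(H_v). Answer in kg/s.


sqrt(H_v) = 1.6640
m_dot = 0.092 * 11.492 * 1.6640 = 1.7593 kg/s

1.7593 kg/s


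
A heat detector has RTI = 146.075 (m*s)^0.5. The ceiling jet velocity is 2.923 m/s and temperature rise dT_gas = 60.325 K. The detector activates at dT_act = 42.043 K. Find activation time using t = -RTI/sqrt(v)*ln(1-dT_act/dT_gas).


dT_act/dT_gas = 0.69694
ln(1 - 0.69694) = -1.1938
t = -146.075 / sqrt(2.923) * -1.1938 = 102.00 s

102.00 s


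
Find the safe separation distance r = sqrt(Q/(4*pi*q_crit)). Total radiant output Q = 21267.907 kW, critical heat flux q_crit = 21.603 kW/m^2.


4*pi*q_crit = 271.47
Q/(4*pi*q_crit) = 78.343
r = sqrt(78.343) = 8.8512 m

8.8512 m


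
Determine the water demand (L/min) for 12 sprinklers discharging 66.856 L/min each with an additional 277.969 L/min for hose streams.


Sprinkler demand = 12 * 66.856 = 802.272 L/min
Total = 802.272 + 277.969 = 1080.241 L/min

1080.241 L/min


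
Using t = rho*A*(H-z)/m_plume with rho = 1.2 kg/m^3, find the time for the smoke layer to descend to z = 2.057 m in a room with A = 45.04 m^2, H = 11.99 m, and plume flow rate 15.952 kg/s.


H - z = 9.933 m
t = 1.2 * 45.04 * 9.933 / 15.952 = 33.655 s

33.655 s


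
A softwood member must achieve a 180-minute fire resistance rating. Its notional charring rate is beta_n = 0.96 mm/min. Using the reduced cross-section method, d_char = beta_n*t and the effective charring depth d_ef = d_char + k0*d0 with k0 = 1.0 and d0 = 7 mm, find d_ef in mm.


d_char = 0.96 * 180 = 172.8 mm
d_ef = 172.8 + 1.0*7 = 179.8 mm

179.8 mm


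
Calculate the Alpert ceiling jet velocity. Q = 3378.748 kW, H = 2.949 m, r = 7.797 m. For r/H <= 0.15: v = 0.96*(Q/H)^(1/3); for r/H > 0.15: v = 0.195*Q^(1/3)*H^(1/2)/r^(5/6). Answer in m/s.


r/H = 7.797 / 2.949 = 2.6439
r/H > 0.15, so v = 0.195*Q^(1/3)*H^(1/2)/r^(5/6)
Q^(1/3) = 15.006
H^(1/2) = 1.7173
r^(5/6) = 5.5370
v = 0.195 * 15.006 * 1.7173 / 5.5370 = 0.90751 m/s

0.90751 m/s


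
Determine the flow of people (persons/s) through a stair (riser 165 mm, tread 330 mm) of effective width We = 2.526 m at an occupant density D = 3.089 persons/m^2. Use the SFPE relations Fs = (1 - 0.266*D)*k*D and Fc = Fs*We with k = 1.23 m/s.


1 - 0.266*D = 1 - 0.266*3.089 = 0.17833
Fs = 0.17833 * 1.23 * 3.089 = 0.67754 persons/(s*m)
Fc = 0.67754 * 2.526 = 1.7115 persons/s

1.7115 persons/s


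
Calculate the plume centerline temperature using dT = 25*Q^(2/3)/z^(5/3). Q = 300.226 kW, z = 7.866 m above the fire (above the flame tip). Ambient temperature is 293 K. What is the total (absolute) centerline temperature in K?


Q^(2/3) = 44.837
z^(5/3) = 31.112
dT = 25 * 44.837 / 31.112 = 36.029 K
T = 293 + 36.029 = 329.03 K

329.03 K


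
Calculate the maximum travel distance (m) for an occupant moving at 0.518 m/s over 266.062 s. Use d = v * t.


d = 0.518 * 266.062 = 137.82 m

137.82 m


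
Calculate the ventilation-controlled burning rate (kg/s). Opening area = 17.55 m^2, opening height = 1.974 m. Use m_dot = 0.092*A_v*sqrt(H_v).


sqrt(H_v) = 1.4050
m_dot = 0.092 * 17.55 * 1.4050 = 2.2685 kg/s

2.2685 kg/s


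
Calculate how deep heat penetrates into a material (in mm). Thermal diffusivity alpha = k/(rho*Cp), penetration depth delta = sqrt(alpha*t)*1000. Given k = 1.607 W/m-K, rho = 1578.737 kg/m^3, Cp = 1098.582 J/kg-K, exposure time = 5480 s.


alpha = 1.607 / (1578.737 * 1098.582) = 9.2656e-07 m^2/s
alpha * t = 0.0050775
delta = sqrt(0.0050775) * 1000 = 71.257 mm

71.257 mm


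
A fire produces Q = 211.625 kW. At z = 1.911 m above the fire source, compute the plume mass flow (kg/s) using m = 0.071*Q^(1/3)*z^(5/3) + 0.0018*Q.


Q^(1/3) = 5.9592
z^(5/3) = 2.9428
First term = 0.071 * 5.9592 * 2.9428 = 1.2451
Second term = 0.0018 * 211.625 = 0.38093
m = 1.6261 kg/s

1.6261 kg/s


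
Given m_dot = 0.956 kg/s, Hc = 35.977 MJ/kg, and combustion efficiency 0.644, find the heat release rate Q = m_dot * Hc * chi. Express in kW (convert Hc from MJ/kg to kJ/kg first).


Hc = 35.977 MJ/kg = 35.977 * 1000 kJ/kg = 35977 kJ/kg
Q = 0.956 kg/s * 35977 kJ/kg * 0.644 = 22150 kW

22150 kW


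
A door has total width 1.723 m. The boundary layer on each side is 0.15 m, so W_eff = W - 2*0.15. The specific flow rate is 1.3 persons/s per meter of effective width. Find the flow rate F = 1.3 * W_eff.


W_eff = 1.723 - 0.30 = 1.423 m
F = 1.3 * 1.423 = 1.8499 persons/s

1.8499 persons/s


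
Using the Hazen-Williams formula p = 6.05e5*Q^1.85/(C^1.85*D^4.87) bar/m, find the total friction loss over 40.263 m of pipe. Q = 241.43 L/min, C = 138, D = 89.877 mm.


Q^1.85 = 25596
C^1.85 = 9094.4
D^4.87 = 3.2679e+09
p/m = 0.00052104 bar/m
p_total = 0.00052104 * 40.263 = 0.020979 bar

0.020979 bar


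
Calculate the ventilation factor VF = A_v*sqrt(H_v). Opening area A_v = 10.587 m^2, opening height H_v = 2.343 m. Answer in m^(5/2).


sqrt(H_v) = 1.5307
VF = 10.587 * 1.5307 = 16.205 m^(5/2)

16.205 m^(5/2)


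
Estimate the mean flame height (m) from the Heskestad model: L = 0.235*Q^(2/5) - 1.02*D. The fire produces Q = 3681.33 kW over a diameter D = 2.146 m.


Q^(2/5) = 26.693
0.235 * Q^(2/5) = 6.2729
1.02 * D = 2.1889
L = 4.0840 m

4.0840 m


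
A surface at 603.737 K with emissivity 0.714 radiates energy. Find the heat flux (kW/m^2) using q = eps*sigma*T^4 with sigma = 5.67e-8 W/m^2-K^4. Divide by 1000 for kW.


T^4 = 1.3286e+11
q = 0.714 * 5.67e-8 * 1.3286e+11 / 1000 = 5.3786 kW/m^2

5.3786 kW/m^2


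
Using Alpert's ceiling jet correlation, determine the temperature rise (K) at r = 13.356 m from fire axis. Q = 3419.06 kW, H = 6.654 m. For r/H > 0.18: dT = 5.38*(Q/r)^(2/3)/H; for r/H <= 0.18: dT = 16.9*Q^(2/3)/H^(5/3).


r/H = 13.356 / 6.654 = 2.0072
r/H > 0.18, so dT = 5.38*(Q/r)^(2/3)/H
Q/r = 255.99
(Q/r)^(2/3) = 40.317
dT = 5.38 * 40.317 / 6.654 = 32.598 K

32.598 K


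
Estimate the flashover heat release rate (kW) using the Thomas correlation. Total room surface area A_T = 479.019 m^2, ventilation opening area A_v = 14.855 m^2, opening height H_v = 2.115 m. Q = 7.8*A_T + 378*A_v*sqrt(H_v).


7.8*A_T = 3736.3
sqrt(H_v) = 1.4543
378*A_v*sqrt(H_v) = 8166.2
Q = 3736.3 + 8166.2 = 11903 kW

11903 kW


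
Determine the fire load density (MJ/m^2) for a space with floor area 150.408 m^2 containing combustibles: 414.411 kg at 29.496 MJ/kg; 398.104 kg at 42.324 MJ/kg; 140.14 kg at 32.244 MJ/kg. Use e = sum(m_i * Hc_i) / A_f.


Total energy = 414.411*29.496 + 398.104*42.324 + 140.14*32.244
= 12223.47 + 16849.35 + 4518.674
= 33591.49 MJ
e = 33591.49 / 150.408 = 223.34 MJ/m^2

223.34 MJ/m^2


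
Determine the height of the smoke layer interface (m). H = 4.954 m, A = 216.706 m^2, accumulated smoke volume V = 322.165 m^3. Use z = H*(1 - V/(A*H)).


V/(A*H) = 0.30009
1 - 0.30009 = 0.69991
z = 4.954 * 0.69991 = 3.4674 m

3.4674 m


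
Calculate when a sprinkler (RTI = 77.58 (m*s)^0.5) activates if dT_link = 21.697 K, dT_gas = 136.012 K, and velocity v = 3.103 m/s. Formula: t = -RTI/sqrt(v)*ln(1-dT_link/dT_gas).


dT_link/dT_gas = 0.15952
ln(1 - 0.15952) = -0.17379
t = -77.58 / sqrt(3.103) * -0.17379 = 7.6537 s

7.6537 s


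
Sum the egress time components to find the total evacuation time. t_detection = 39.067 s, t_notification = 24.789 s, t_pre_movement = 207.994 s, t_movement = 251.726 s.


Total = 39.067 + 24.789 + 207.994 + 251.726 = 523.576 s

523.576 s


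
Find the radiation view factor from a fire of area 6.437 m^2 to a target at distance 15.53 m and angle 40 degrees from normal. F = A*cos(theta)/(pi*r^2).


cos(40 deg) = 0.76604
pi*r^2 = 757.69
F = 6.437 * 0.76604 / 757.69 = 0.0065080

0.0065080


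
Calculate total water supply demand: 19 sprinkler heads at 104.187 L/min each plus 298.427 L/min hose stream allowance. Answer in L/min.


Sprinkler demand = 19 * 104.187 = 1979.553 L/min
Total = 1979.553 + 298.427 = 2277.98 L/min

2277.98 L/min


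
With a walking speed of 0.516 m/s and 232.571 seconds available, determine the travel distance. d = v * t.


d = 0.516 * 232.571 = 120.01 m

120.01 m


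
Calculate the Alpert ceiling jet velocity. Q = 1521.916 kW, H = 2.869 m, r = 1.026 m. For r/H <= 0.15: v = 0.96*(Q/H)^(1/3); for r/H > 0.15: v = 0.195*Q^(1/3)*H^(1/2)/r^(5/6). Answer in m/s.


r/H = 1.026 / 2.869 = 0.35762
r/H > 0.15, so v = 0.195*Q^(1/3)*H^(1/2)/r^(5/6)
Q^(1/3) = 11.503
H^(1/2) = 1.6938
r^(5/6) = 1.0216
v = 0.195 * 11.503 * 1.6938 / 1.0216 = 3.7188 m/s

3.7188 m/s


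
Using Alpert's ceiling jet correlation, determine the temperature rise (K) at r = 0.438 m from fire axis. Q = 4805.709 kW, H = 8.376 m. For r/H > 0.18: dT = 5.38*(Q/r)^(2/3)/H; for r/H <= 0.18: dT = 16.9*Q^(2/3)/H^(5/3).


r/H = 0.438 / 8.376 = 0.052292
r/H <= 0.18, so dT = 16.9*Q^(2/3)/H^(5/3)
Q^(2/3) = 284.78
H^(5/3) = 34.546
dT = 16.9 * 284.78 / 34.546 = 139.31 K

139.31 K


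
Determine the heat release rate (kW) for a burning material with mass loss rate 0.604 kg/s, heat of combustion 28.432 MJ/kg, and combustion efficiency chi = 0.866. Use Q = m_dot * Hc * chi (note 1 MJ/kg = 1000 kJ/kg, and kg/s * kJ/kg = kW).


Hc = 28.432 MJ/kg = 28.432 * 1000 kJ/kg = 28432 kJ/kg
Q = 0.604 kg/s * 28432 kJ/kg * 0.866 = 14872 kW

14872 kW


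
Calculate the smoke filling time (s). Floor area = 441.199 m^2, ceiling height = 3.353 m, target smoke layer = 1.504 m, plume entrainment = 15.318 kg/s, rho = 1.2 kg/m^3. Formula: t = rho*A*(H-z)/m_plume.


H - z = 1.849 m
t = 1.2 * 441.199 * 1.849 / 15.318 = 63.907 s

63.907 s


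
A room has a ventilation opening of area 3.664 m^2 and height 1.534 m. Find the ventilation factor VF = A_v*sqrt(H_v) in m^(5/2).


sqrt(H_v) = 1.2385
VF = 3.664 * 1.2385 = 4.5380 m^(5/2)

4.5380 m^(5/2)


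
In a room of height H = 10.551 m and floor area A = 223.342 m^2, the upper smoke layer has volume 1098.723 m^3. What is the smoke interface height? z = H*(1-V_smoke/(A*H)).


V/(A*H) = 0.46626
1 - 0.46626 = 0.53374
z = 10.551 * 0.53374 = 5.6315 m

5.6315 m


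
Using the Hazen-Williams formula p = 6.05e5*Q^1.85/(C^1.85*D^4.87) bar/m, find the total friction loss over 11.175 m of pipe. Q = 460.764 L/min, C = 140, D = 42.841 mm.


Q^1.85 = 84613
C^1.85 = 9339.8
D^4.87 = 8.8543e+07
p/m = 0.061901 bar/m
p_total = 0.061901 * 11.175 = 0.69174 bar

0.69174 bar


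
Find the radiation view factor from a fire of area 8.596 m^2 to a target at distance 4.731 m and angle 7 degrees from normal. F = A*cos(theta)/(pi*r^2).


cos(7 deg) = 0.99255
pi*r^2 = 70.316
F = 8.596 * 0.99255 / 70.316 = 0.12134

0.12134


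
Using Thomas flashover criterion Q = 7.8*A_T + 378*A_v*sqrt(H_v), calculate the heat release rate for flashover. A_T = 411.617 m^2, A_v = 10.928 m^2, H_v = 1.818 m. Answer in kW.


7.8*A_T = 3210.6
sqrt(H_v) = 1.3483
378*A_v*sqrt(H_v) = 5569.7
Q = 3210.6 + 5569.7 = 8780.3 kW

8780.3 kW


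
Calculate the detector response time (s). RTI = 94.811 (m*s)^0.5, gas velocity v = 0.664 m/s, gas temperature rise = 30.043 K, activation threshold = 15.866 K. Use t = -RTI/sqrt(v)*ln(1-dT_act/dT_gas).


dT_act/dT_gas = 0.52811
ln(1 - 0.52811) = -0.75101
t = -94.811 / sqrt(0.664) * -0.75101 = 87.382 s

87.382 s


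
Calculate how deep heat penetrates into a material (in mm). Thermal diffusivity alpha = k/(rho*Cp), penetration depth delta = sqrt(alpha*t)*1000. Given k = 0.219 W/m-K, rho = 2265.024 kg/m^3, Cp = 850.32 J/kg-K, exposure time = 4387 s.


alpha = 0.219 / (2265.024 * 850.32) = 1.1371e-07 m^2/s
alpha * t = 0.00049883
delta = sqrt(0.00049883) * 1000 = 22.335 mm

22.335 mm


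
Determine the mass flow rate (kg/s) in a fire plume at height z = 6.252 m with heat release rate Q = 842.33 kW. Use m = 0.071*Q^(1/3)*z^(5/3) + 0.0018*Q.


Q^(1/3) = 9.4441
z^(5/3) = 21.218
First term = 0.071 * 9.4441 * 21.218 = 14.227
Second term = 0.0018 * 842.33 = 1.5162
m = 15.743 kg/s

15.743 kg/s


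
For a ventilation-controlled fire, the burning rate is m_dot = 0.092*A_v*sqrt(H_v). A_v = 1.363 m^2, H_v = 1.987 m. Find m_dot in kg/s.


sqrt(H_v) = 1.4096
m_dot = 0.092 * 1.363 * 1.4096 = 0.17676 kg/s

0.17676 kg/s


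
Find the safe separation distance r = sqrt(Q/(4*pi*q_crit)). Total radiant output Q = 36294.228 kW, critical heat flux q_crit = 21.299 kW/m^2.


4*pi*q_crit = 267.65
Q/(4*pi*q_crit) = 135.60
r = sqrt(135.60) = 11.645 m

11.645 m


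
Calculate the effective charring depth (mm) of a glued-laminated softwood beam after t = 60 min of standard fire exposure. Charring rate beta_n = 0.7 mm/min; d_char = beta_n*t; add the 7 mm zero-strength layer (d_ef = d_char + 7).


d_char = 0.7 * 60 = 42 mm
d_ef = 42 + 1.0*7 = 49 mm

49 mm


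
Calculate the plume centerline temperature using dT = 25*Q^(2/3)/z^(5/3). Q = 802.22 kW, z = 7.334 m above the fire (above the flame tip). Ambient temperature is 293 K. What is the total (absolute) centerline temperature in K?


Q^(2/3) = 86.337
z^(5/3) = 27.684
dT = 25 * 86.337 / 27.684 = 77.965 K
T = 293 + 77.965 = 370.97 K

370.97 K


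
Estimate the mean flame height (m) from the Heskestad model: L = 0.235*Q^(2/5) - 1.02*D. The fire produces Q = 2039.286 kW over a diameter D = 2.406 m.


Q^(2/5) = 21.076
0.235 * Q^(2/5) = 4.9529
1.02 * D = 2.4541
L = 2.4988 m

2.4988 m


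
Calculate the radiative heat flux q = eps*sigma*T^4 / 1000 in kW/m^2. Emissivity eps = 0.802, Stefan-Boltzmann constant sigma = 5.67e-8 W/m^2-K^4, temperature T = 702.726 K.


T^4 = 2.4386e+11
q = 0.802 * 5.67e-8 * 2.4386e+11 / 1000 = 11.089 kW/m^2

11.089 kW/m^2


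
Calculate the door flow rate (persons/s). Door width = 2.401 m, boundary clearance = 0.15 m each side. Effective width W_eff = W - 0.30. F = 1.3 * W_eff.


W_eff = 2.401 - 0.30 = 2.101 m
F = 1.3 * 2.101 = 2.7313 persons/s

2.7313 persons/s


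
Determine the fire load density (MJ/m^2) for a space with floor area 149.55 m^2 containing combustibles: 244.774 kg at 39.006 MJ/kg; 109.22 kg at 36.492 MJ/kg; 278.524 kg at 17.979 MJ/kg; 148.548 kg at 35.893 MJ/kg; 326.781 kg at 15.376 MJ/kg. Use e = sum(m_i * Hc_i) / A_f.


Total energy = 244.774*39.006 + 109.22*36.492 + 278.524*17.979 + 148.548*35.893 + 326.781*15.376
= 9547.655 + 3985.656 + 5007.583 + 5331.833 + 5024.585
= 28897.31 MJ
e = 28897.31 / 149.55 = 193.23 MJ/m^2

193.23 MJ/m^2


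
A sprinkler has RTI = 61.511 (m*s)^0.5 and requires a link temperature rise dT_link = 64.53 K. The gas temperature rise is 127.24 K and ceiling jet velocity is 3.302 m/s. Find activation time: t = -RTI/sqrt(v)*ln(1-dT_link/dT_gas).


dT_link/dT_gas = 0.50715
ln(1 - 0.50715) = -0.70755
t = -61.511 / sqrt(3.302) * -0.70755 = 23.951 s

23.951 s


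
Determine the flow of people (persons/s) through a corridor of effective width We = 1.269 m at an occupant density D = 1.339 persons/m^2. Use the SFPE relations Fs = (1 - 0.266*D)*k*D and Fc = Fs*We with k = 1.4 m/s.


1 - 0.266*D = 1 - 0.266*1.339 = 0.64383
Fs = 0.64383 * 1.4 * 1.339 = 1.2069 persons/(s*m)
Fc = 1.2069 * 1.269 = 1.5316 persons/s

1.5316 persons/s


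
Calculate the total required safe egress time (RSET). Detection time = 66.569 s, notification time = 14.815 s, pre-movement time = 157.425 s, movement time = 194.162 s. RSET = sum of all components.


Total = 66.569 + 14.815 + 157.425 + 194.162 = 432.971 s

432.971 s
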